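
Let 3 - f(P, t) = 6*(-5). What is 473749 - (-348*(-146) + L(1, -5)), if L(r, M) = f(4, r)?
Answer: 422908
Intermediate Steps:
f(P, t) = 33 (f(P, t) = 3 - 6*(-5) = 3 - 1*(-30) = 3 + 30 = 33)
L(r, M) = 33
473749 - (-348*(-146) + L(1, -5)) = 473749 - (-348*(-146) + 33) = 473749 - (50808 + 33) = 473749 - 1*50841 = 473749 - 50841 = 422908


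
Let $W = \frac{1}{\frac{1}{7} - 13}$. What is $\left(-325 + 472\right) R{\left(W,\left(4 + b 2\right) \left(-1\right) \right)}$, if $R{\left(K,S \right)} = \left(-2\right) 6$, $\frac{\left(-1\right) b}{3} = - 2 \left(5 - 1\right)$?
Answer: $-1764$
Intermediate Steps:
$b = 24$ ($b = - 3 \left(- 2 \left(5 - 1\right)\right) = - 3 \left(\left(-2\right) 4\right) = \left(-3\right) \left(-8\right) = 24$)
$W = - \frac{7}{90}$ ($W = \frac{1}{\frac{1}{7} - 13} = \frac{1}{- \frac{90}{7}} = - \frac{7}{90} \approx -0.077778$)
$R{\left(K,S \right)} = -12$
$\left(-325 + 472\right) R{\left(W,\left(4 + b 2\right) \left(-1\right) \right)} = \left(-325 + 472\right) \left(-12\right) = 147 \left(-12\right) = -1764$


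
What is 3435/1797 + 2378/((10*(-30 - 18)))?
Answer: -437411/143760 ≈ -3.0426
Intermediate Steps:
3435/1797 + 2378/((10*(-30 - 18))) = 3435*(1/1797) + 2378/((10*(-48))) = 1145/599 + 2378/(-480) = 1145/599 + 2378*(-1/480) = 1145/599 - 1189/240 = -437411/143760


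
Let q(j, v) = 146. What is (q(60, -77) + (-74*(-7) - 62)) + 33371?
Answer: 33973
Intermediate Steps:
(q(60, -77) + (-74*(-7) - 62)) + 33371 = (146 + (-74*(-7) - 62)) + 33371 = (146 + (518 - 62)) + 33371 = (146 + 456) + 33371 = 602 + 33371 = 33973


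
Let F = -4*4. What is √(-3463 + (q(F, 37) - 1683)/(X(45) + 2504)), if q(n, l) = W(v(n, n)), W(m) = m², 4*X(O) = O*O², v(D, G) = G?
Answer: I*√35425342326731/101141 ≈ 58.848*I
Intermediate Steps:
F = -16
X(O) = O³/4 (X(O) = (O*O²)/4 = O³/4)
q(n, l) = n²
√(-3463 + (q(F, 37) - 1683)/(X(45) + 2504)) = √(-3463 + ((-16)² - 1683)/((¼)*45³ + 2504)) = √(-3463 + (256 - 1683)/((¼)*91125 + 2504)) = √(-3463 - 1427/(91125/4 + 2504)) = √(-3463 - 1427/101141/4) = √(-3463 - 1427*4/101141) = √(-3463 - 5708/101141) = √(-350256991/101141) = I*√35425342326731/101141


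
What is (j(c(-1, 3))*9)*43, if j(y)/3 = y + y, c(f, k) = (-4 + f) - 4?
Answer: -20898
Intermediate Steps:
c(f, k) = -8 + f
j(y) = 6*y (j(y) = 3*(y + y) = 3*(2*y) = 6*y)
(j(c(-1, 3))*9)*43 = ((6*(-8 - 1))*9)*43 = ((6*(-9))*9)*43 = -54*9*43 = -486*43 = -20898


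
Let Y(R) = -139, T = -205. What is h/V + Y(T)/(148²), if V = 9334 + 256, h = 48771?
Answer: 533473487/105029680 ≈ 5.0793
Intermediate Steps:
V = 9590
h/V + Y(T)/(148²) = 48771/9590 - 139/(148²) = 48771*(1/9590) - 139/21904 = 48771/9590 - 139*1/21904 = 48771/9590 - 139/21904 = 533473487/105029680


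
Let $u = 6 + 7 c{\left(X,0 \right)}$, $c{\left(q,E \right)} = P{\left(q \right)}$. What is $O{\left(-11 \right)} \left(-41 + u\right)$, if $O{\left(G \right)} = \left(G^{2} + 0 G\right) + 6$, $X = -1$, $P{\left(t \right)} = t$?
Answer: $-5334$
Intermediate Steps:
$c{\left(q,E \right)} = q$
$O{\left(G \right)} = 6 + G^{2}$ ($O{\left(G \right)} = \left(G^{2} + 0\right) + 6 = G^{2} + 6 = 6 + G^{2}$)
$u = -1$ ($u = 6 + 7 \left(-1\right) = 6 - 7 = -1$)
$O{\left(-11 \right)} \left(-41 + u\right) = \left(6 + \left(-11\right)^{2}\right) \left(-41 - 1\right) = \left(6 + 121\right) \left(-42\right) = 127 \left(-42\right) = -5334$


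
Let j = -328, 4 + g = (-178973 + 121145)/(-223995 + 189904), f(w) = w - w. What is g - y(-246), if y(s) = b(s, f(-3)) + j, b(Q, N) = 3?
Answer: 11001039/34091 ≈ 322.70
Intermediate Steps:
f(w) = 0
g = -78536/34091 (g = -4 + (-178973 + 121145)/(-223995 + 189904) = -4 - 57828/(-34091) = -4 - 57828*(-1/34091) = -4 + 57828/34091 = -78536/34091 ≈ -2.3037)
y(s) = -325 (y(s) = 3 - 328 = -325)
g - y(-246) = -78536/34091 - 1*(-325) = -78536/34091 + 325 = 11001039/34091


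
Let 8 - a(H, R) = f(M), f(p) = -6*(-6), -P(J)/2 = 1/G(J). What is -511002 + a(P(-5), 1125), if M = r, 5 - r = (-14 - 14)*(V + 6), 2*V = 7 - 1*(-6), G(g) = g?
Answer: -511030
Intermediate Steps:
V = 13/2 (V = (7 - 1*(-6))/2 = (7 + 6)/2 = (1/2)*13 = 13/2 ≈ 6.5000)
P(J) = -2/J
r = 355 (r = 5 - (-14 - 14)*(13/2 + 6) = 5 - (-28)*25/2 = 5 - 1*(-350) = 5 + 350 = 355)
M = 355
f(p) = 36
a(H, R) = -28 (a(H, R) = 8 - 1*36 = 8 - 36 = -28)
-511002 + a(P(-5), 1125) = -511002 - 28 = -511030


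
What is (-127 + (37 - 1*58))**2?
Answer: 21904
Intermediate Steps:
(-127 + (37 - 1*58))**2 = (-127 + (37 - 58))**2 = (-127 - 21)**2 = (-148)**2 = 21904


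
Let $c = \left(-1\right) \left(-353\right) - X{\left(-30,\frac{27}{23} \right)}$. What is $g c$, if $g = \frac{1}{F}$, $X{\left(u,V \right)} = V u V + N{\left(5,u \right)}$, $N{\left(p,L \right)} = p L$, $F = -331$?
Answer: $- \frac{287957}{175099} \approx -1.6445$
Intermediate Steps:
$N{\left(p,L \right)} = L p$
$X{\left(u,V \right)} = 5 u + u V^{2}$ ($X{\left(u,V \right)} = V u V + u 5 = u V^{2} + 5 u = 5 u + u V^{2}$)
$c = \frac{287957}{529}$ ($c = \left(-1\right) \left(-353\right) - - 30 \left(5 + \left(\frac{27}{23}\right)^{2}\right) = 353 - - 30 \left(5 + \left(27 \cdot \frac{1}{23}\right)^{2}\right) = 353 - - 30 \left(5 + \left(\frac{27}{23}\right)^{2}\right) = 353 - - 30 \left(5 + \frac{729}{529}\right) = 353 - \left(-30\right) \frac{3374}{529} = 353 - - \frac{101220}{529} = 353 + \frac{101220}{529} = \frac{287957}{529} \approx 544.34$)
$g = - \frac{1}{331}$ ($g = \frac{1}{-331} = - \frac{1}{331} \approx -0.0030211$)
$g c = \left(- \frac{1}{331}\right) \frac{287957}{529} = - \frac{287957}{175099}$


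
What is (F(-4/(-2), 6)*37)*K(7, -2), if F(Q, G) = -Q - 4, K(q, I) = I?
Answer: 444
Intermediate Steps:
F(Q, G) = -4 - Q
(F(-4/(-2), 6)*37)*K(7, -2) = ((-4 - (-4)/(-2))*37)*(-2) = ((-4 - (-4)*(-1)/2)*37)*(-2) = ((-4 - 1*2)*37)*(-2) = ((-4 - 2)*37)*(-2) = -6*37*(-2) = -222*(-2) = 444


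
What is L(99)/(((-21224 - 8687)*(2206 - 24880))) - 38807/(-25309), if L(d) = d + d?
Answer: 4386498428080/2860769128721 ≈ 1.5333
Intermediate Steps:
L(d) = 2*d
L(99)/(((-21224 - 8687)*(2206 - 24880))) - 38807/(-25309) = (2*99)/(((-21224 - 8687)*(2206 - 24880))) - 38807/(-25309) = 198/((-29911*(-22674))) - 38807*(-1/25309) = 198/678202014 + 38807/25309 = 198*(1/678202014) + 38807/25309 = 33/113033669 + 38807/25309 = 4386498428080/2860769128721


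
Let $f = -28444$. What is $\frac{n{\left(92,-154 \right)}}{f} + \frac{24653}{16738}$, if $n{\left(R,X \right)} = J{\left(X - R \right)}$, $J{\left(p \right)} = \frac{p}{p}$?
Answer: $\frac{350606597}{238047836} \approx 1.4728$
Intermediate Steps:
$J{\left(p \right)} = 1$
$n{\left(R,X \right)} = 1$
$\frac{n{\left(92,-154 \right)}}{f} + \frac{24653}{16738} = 1 \frac{1}{-28444} + \frac{24653}{16738} = 1 \left(- \frac{1}{28444}\right) + 24653 \cdot \frac{1}{16738} = - \frac{1}{28444} + \frac{24653}{16738} = \frac{350606597}{238047836}$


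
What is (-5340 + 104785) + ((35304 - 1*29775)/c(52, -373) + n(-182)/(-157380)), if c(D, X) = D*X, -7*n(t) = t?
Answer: 75889804066321/763135620 ≈ 99445.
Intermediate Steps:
n(t) = -t/7
(-5340 + 104785) + ((35304 - 1*29775)/c(52, -373) + n(-182)/(-157380)) = (-5340 + 104785) + ((35304 - 1*29775)/((52*(-373))) - ⅐*(-182)/(-157380)) = 99445 + ((35304 - 29775)/(-19396) + 26*(-1/157380)) = 99445 + (5529*(-1/19396) - 13/78690) = 99445 + (-5529/19396 - 13/78690) = 99445 - 217664579/763135620 = 75889804066321/763135620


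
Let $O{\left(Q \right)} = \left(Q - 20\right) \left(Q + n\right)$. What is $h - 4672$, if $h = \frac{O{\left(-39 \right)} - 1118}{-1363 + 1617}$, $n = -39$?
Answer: $- \frac{591602}{127} \approx -4658.3$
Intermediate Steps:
$O{\left(Q \right)} = \left(-39 + Q\right) \left(-20 + Q\right)$ ($O{\left(Q \right)} = \left(Q - 20\right) \left(Q - 39\right) = \left(-20 + Q\right) \left(-39 + Q\right) = \left(-39 + Q\right) \left(-20 + Q\right)$)
$h = \frac{1742}{127}$ ($h = \frac{\left(780 + \left(-39\right)^{2} - -2301\right) - 1118}{-1363 + 1617} = \frac{\left(780 + 1521 + 2301\right) - 1118}{254} = \left(4602 - 1118\right) \frac{1}{254} = 3484 \cdot \frac{1}{254} = \frac{1742}{127} \approx 13.717$)
$h - 4672 = \frac{1742}{127} - 4672 = - \frac{591602}{127}$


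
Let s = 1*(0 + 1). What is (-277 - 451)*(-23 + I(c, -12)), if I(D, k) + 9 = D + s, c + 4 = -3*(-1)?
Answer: 23296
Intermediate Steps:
c = -1 (c = -4 - 3*(-1) = -4 + 3 = -1)
s = 1 (s = 1*1 = 1)
I(D, k) = -8 + D (I(D, k) = -9 + (D + 1) = -9 + (1 + D) = -8 + D)
(-277 - 451)*(-23 + I(c, -12)) = (-277 - 451)*(-23 + (-8 - 1)) = -728*(-23 - 9) = -728*(-32) = 23296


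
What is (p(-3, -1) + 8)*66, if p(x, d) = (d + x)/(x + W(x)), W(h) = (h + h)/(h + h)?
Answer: 660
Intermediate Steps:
W(h) = 1 (W(h) = (2*h)/((2*h)) = (2*h)*(1/(2*h)) = 1)
p(x, d) = (d + x)/(1 + x) (p(x, d) = (d + x)/(x + 1) = (d + x)/(1 + x))
(p(-3, -1) + 8)*66 = ((-1 - 3)/(1 - 3) + 8)*66 = (-4/(-2) + 8)*66 = (-½*(-4) + 8)*66 = (2 + 8)*66 = 10*66 = 660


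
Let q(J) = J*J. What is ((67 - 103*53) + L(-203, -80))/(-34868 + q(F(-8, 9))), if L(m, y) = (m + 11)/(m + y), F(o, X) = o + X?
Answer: 1525744/9867361 ≈ 0.15463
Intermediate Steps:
F(o, X) = X + o
q(J) = J²
L(m, y) = (11 + m)/(m + y)
((67 - 103*53) + L(-203, -80))/(-34868 + q(F(-8, 9))) = ((67 - 103*53) + (11 - 203)/(-203 - 80))/(-34868 + (9 - 8)²) = ((67 - 5459) - 192/(-283))/(-34868 + 1²) = (-5392 - 1/283*(-192))/(-34868 + 1) = (-5392 + 192/283)/(-34867) = -1525744/283*(-1/34867) = 1525744/9867361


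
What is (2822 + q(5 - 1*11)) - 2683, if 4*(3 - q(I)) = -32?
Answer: 150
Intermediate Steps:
q(I) = 11 (q(I) = 3 - ¼*(-32) = 3 + 8 = 11)
(2822 + q(5 - 1*11)) - 2683 = (2822 + 11) - 2683 = 2833 - 2683 = 150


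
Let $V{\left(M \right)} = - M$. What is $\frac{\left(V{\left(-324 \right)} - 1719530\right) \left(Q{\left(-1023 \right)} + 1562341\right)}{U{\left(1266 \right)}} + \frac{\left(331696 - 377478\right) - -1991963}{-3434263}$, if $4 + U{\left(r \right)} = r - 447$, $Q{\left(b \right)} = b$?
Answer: $- \frac{9218342410585542119}{2798924345} \approx -3.2935 \cdot 10^{9}$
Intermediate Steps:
$U{\left(r \right)} = -451 + r$ ($U{\left(r \right)} = -4 + \left(r - 447\right) = -4 + \left(-447 + r\right) = -451 + r$)
$\frac{\left(V{\left(-324 \right)} - 1719530\right) \left(Q{\left(-1023 \right)} + 1562341\right)}{U{\left(1266 \right)}} + \frac{\left(331696 - 377478\right) - -1991963}{-3434263} = \frac{\left(\left(-1\right) \left(-324\right) - 1719530\right) \left(-1023 + 1562341\right)}{-451 + 1266} + \frac{\left(331696 - 377478\right) - -1991963}{-3434263} = \frac{\left(324 - 1719530\right) 1561318}{815} + \left(\left(331696 - 377478\right) + 1991963\right) \left(- \frac{1}{3434263}\right) = \left(-1719206\right) 1561318 \cdot \frac{1}{815} + \left(-45782 + 1991963\right) \left(- \frac{1}{3434263}\right) = \left(-2684227273508\right) \frac{1}{815} + 1946181 \left(- \frac{1}{3434263}\right) = - \frac{2684227273508}{815} - \frac{1946181}{3434263} = - \frac{9218342410585542119}{2798924345}$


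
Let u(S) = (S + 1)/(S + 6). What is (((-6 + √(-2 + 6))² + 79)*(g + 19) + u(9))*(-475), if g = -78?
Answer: 7986175/3 ≈ 2.6621e+6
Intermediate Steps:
u(S) = (1 + S)/(6 + S)
(((-6 + √(-2 + 6))² + 79)*(g + 19) + u(9))*(-475) = (((-6 + √(-2 + 6))² + 79)*(-78 + 19) + (1 + 9)/(6 + 9))*(-475) = (((-6 + √4)² + 79)*(-59) + 10/15)*(-475) = (((-6 + 2)² + 79)*(-59) + (1/15)*10)*(-475) = (((-4)² + 79)*(-59) + ⅔)*(-475) = ((16 + 79)*(-59) + ⅔)*(-475) = (95*(-59) + ⅔)*(-475) = (-5605 + ⅔)*(-475) = -16813/3*(-475) = 7986175/3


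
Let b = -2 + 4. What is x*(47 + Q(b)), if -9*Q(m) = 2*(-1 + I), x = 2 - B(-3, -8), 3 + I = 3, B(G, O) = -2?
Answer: 1700/9 ≈ 188.89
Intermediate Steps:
I = 0 (I = -3 + 3 = 0)
b = 2
x = 4 (x = 2 - 1*(-2) = 2 + 2 = 4)
Q(m) = 2/9 (Q(m) = -2*(-1 + 0)/9 = -2*(-1)/9 = -⅑*(-2) = 2/9)
x*(47 + Q(b)) = 4*(47 + 2/9) = 4*(425/9) = 1700/9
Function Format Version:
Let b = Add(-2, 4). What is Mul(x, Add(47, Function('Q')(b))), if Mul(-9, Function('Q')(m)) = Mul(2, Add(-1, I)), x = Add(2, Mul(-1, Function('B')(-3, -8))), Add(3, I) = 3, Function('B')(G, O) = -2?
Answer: Rational(1700, 9) ≈ 188.89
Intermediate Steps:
I = 0 (I = Add(-3, 3) = 0)
b = 2
x = 4 (x = Add(2, Mul(-1, -2)) = Add(2, 2) = 4)
Function('Q')(m) = Rational(2, 9) (Function('Q')(m) = Mul(Rational(-1, 9), Mul(2, Add(-1, 0))) = Mul(Rational(-1, 9), Mul(2, -1)) = Mul(Rational(-1, 9), -2) = Rational(2, 9))
Mul(x, Add(47, Function('Q')(b))) = Mul(4, Add(47, Rational(2, 9))) = Mul(4, Rational(425, 9)) = Rational(1700, 9)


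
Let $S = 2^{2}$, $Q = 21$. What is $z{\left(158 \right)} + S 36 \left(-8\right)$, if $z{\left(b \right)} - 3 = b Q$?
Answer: $2169$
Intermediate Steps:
$S = 4$
$z{\left(b \right)} = 3 + 21 b$ ($z{\left(b \right)} = 3 + b 21 = 3 + 21 b$)
$z{\left(158 \right)} + S 36 \left(-8\right) = \left(3 + 21 \cdot 158\right) + 4 \cdot 36 \left(-8\right) = \left(3 + 3318\right) + 144 \left(-8\right) = 3321 - 1152 = 2169$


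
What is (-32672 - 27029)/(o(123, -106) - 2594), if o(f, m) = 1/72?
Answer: 4298472/186767 ≈ 23.015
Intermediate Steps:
o(f, m) = 1/72
(-32672 - 27029)/(o(123, -106) - 2594) = (-32672 - 27029)/(1/72 - 2594) = -59701/(-186767/72) = -59701*(-72/186767) = 4298472/186767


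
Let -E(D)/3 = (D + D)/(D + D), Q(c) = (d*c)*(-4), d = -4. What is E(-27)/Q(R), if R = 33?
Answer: -1/176 ≈ -0.0056818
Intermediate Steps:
Q(c) = 16*c (Q(c) = -4*c*(-4) = 16*c)
E(D) = -3 (E(D) = -3*(D + D)/(D + D) = -3*2*D/(2*D) = -3*2*D*1/(2*D) = -3*1 = -3)
E(-27)/Q(R) = -3/(16*33) = -3/528 = -3*1/528 = -1/176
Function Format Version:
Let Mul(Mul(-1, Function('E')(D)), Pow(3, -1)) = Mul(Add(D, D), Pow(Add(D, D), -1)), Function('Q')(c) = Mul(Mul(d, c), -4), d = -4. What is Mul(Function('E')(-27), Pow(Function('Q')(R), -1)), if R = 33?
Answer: Rational(-1, 176) ≈ -0.0056818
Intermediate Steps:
Function('Q')(c) = Mul(16, c) (Function('Q')(c) = Mul(Mul(-4, c), -4) = Mul(16, c))
Function('E')(D) = -3 (Function('E')(D) = Mul(-3, Mul(Add(D, D), Pow(Add(D, D), -1))) = Mul(-3, Mul(Mul(2, D), Pow(Mul(2, D), -1))) = Mul(-3, Mul(Mul(2, D), Mul(Rational(1, 2), Pow(D, -1)))) = Mul(-3, 1) = -3)
Mul(Function('E')(-27), Pow(Function('Q')(R), -1)) = Mul(-3, Pow(Mul(16, 33), -1)) = Mul(-3, Pow(528, -1)) = Mul(-3, Rational(1, 528)) = Rational(-1, 176)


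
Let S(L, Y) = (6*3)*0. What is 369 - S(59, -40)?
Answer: 369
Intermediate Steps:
S(L, Y) = 0 (S(L, Y) = 18*0 = 0)
369 - S(59, -40) = 369 - 1*0 = 369 + 0 = 369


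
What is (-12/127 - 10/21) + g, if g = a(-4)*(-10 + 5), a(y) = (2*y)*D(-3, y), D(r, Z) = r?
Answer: -321562/2667 ≈ -120.57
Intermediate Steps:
a(y) = -6*y (a(y) = (2*y)*(-3) = -6*y)
g = -120 (g = (-6*(-4))*(-10 + 5) = 24*(-5) = -120)
(-12/127 - 10/21) + g = (-12/127 - 10/21) - 120 = -1522/2667 - 120 = -321562/2667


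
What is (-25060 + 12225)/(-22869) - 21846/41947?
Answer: 38793571/959285943 ≈ 0.040440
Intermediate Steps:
(-25060 + 12225)/(-22869) - 21846/41947 = -12835*(-1/22869) - 21846*1/41947 = 12835/22869 - 21846/41947 = 38793571/959285943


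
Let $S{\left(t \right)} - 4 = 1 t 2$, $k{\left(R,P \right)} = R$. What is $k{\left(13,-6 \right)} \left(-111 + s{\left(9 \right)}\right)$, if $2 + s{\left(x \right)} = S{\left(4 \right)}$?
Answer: $-1313$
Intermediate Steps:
$S{\left(t \right)} = 4 + 2 t$ ($S{\left(t \right)} = 4 + 1 t 2 = 4 + t 2 = 4 + 2 t$)
$s{\left(x \right)} = 10$ ($s{\left(x \right)} = -2 + \left(4 + 2 \cdot 4\right) = -2 + \left(4 + 8\right) = -2 + 12 = 10$)
$k{\left(13,-6 \right)} \left(-111 + s{\left(9 \right)}\right) = 13 \left(-111 + 10\right) = 13 \left(-101\right) = -1313$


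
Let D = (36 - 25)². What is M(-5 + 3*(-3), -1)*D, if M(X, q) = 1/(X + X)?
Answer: -121/28 ≈ -4.3214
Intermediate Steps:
M(X, q) = 1/(2*X)
D = 121 (D = 11² = 121)
M(-5 + 3*(-3), -1)*D = (1/(2*(-5 + 3*(-3))))*121 = (1/(2*(-5 - 9)))*121 = ((½)/(-14))*121 = ((½)*(-1/14))*121 = -1/28*121 = -121/28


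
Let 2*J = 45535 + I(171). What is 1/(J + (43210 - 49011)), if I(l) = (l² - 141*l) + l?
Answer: 1/19617 ≈ 5.0976e-5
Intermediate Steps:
I(l) = l² - 140*l
J = 25418 (J = (45535 + 171*(-140 + 171))/2 = (45535 + 171*31)/2 = (45535 + 5301)/2 = (½)*50836 = 25418)
1/(J + (43210 - 49011)) = 1/(25418 + (43210 - 49011)) = 1/(25418 - 5801) = 1/19617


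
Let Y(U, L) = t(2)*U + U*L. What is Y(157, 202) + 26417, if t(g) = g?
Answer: 58445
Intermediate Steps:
Y(U, L) = 2*U + L*U (Y(U, L) = 2*U + U*L = 2*U + L*U)
Y(157, 202) + 26417 = 157*(2 + 202) + 26417 = 157*204 + 26417 = 32028 + 26417 = 58445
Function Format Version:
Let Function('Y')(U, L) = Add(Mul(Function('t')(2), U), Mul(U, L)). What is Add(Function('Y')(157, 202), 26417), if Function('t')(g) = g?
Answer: 58445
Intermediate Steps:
Function('Y')(U, L) = Add(Mul(2, U), Mul(L, U)) (Function('Y')(U, L) = Add(Mul(2, U), Mul(U, L)) = Add(Mul(2, U), Mul(L, U)))
Add(Function('Y')(157, 202), 26417) = Add(Mul(157, Add(2, 202)), 26417) = Add(Mul(157, 204), 26417) = Add(32028, 26417) = 58445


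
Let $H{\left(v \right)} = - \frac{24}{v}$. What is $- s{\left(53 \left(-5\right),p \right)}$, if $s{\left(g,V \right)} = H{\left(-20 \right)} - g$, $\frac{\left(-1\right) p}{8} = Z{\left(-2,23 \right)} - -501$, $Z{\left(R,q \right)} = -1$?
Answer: $- \frac{1331}{5} \approx -266.2$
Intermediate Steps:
$p = -4000$ ($p = - 8 \left(-1 - -501\right) = - 8 \left(-1 + 501\right) = \left(-8\right) 500 = -4000$)
$s{\left(g,V \right)} = \frac{6}{5} - g$ ($s{\left(g,V \right)} = - \frac{24}{-20} - g = \left(-24\right) \left(- \frac{1}{20}\right) - g = \frac{6}{5} - g$)
$- s{\left(53 \left(-5\right),p \right)} = - (\frac{6}{5} - 53 \left(-5\right)) = - (\frac{6}{5} - -265) = - (\frac{6}{5} + 265) = \left(-1\right) \frac{1331}{5} = - \frac{1331}{5}$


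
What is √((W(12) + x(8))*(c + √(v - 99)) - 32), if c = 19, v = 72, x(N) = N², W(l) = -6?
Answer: √(1070 + 174*I*√3) ≈ 33.028 + 4.5625*I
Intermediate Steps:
√((W(12) + x(8))*(c + √(v - 99)) - 32) = √((-6 + 8²)*(19 + √(72 - 99)) - 32) = √((-6 + 64)*(19 + √(-27)) - 32) = √(58*(19 + 3*I*√3) - 32) = √((1102 + 174*I*√3) - 32) = √(1070 + 174*I*√3)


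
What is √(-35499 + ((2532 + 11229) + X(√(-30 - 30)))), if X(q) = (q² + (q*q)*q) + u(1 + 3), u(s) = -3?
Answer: √(-21801 - 120*I*√15) ≈ 1.574 - 147.66*I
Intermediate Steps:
X(q) = -3 + q² + q³ (X(q) = (q² + (q*q)*q) - 3 = (q² + q²*q) - 3 = (q² + q³) - 3 = -3 + q² + q³)
√(-35499 + ((2532 + 11229) + X(√(-30 - 30)))) = √(-35499 + ((2532 + 11229) + (-3 + (√(-30 - 30))² + (√(-30 - 30))³))) = √(-35499 + (13761 + (-3 + (√(-60))² + (√(-60))³))) = √(-35499 + (13761 + (-3 + (2*I*√15)² + (2*I*√15)³))) = √(-35499 + (13761 + (-3 - 60 - 120*I*√15))) = √(-35499 + (13761 + (-63 - 120*I*√15))) = √(-35499 + (13698 - 120*I*√15)) = √(-21801 - 120*I*√15)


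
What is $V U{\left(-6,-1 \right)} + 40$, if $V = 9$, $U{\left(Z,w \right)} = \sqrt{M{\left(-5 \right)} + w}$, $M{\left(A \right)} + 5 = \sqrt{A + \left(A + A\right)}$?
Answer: $40 + 9 \sqrt{-6 + i \sqrt{15}} \approx 46.799 + 23.07 i$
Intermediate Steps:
$M{\left(A \right)} = -5 + \sqrt{3} \sqrt{A}$ ($M{\left(A \right)} = -5 + \sqrt{A + \left(A + A\right)} = -5 + \sqrt{A + 2 A} = -5 + \sqrt{3 A} = -5 + \sqrt{3} \sqrt{A}$)
$U{\left(Z,w \right)} = \sqrt{-5 + w + i \sqrt{15}}$ ($U{\left(Z,w \right)} = \sqrt{\left(-5 + \sqrt{3} \sqrt{-5}\right) + w} = \sqrt{\left(-5 + \sqrt{3} i \sqrt{5}\right) + w} = \sqrt{\left(-5 + i \sqrt{15}\right) + w} = \sqrt{-5 + w + i \sqrt{15}}$)
$V U{\left(-6,-1 \right)} + 40 = 9 \sqrt{-5 - 1 + i \sqrt{15}} + 40 = 9 \sqrt{-6 + i \sqrt{15}} + 40 = 40 + 9 \sqrt{-6 + i \sqrt{15}}$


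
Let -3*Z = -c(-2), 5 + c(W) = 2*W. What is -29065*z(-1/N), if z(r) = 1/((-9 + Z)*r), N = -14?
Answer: 203455/6 ≈ 33909.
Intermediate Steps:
c(W) = -5 + 2*W
Z = -3 (Z = -(-1)*(-5 + 2*(-2))/3 = -(-1)*(-5 - 4)/3 = -(-1)*(-9)/3 = -⅓*9 = -3)
z(r) = -1/(12*r) (z(r) = 1/((-9 - 3)*r) = 1/((-12)*r) = -1/(12*r))
-29065*z(-1/N) = -(-29065)/(12*((-1/(-14)))) = -(-29065)/(12*((-1*(-1/14)))) = -(-29065)/(12*1/14) = -(-29065)*14/12 = -29065*(-7/6) = 203455/6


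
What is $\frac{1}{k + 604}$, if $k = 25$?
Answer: $\frac{1}{629} \approx 0.0015898$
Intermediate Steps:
$\frac{1}{k + 604} = \frac{1}{25 + 604} = \frac{1}{629}$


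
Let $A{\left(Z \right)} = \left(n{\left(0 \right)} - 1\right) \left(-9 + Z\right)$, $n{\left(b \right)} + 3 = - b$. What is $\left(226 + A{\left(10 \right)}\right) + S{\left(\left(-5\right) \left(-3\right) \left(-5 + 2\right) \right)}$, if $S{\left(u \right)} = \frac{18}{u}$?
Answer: $\frac{1108}{5} \approx 221.6$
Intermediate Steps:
$n{\left(b \right)} = -3 - b$
$A{\left(Z \right)} = 36 - 4 Z$ ($A{\left(Z \right)} = \left(\left(-3 - 0\right) - 1\right) \left(-9 + Z\right) = \left(\left(-3 + 0\right) - 1\right) \left(-9 + Z\right) = \left(-3 - 1\right) \left(-9 + Z\right) = - 4 \left(-9 + Z\right) = 36 - 4 Z$)
$\left(226 + A{\left(10 \right)}\right) + S{\left(\left(-5\right) \left(-3\right) \left(-5 + 2\right) \right)} = \left(226 + \left(36 - 40\right)\right) + \frac{18}{\left(-5\right) \left(-3\right) \left(-5 + 2\right)} = \left(226 + \left(36 - 40\right)\right) + \frac{18}{15 \left(-3\right)} = \left(226 - 4\right) + \frac{18}{-45} = 222 + 18 \left(- \frac{1}{45}\right) = 222 - \frac{2}{5} = \frac{1108}{5}$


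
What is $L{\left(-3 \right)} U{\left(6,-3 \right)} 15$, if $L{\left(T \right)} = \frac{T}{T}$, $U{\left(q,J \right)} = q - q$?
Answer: $0$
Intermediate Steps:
$U{\left(q,J \right)} = 0$
$L{\left(T \right)} = 1$
$L{\left(-3 \right)} U{\left(6,-3 \right)} 15 = 1 \cdot 0 \cdot 15 = 0 \cdot 15 = 0$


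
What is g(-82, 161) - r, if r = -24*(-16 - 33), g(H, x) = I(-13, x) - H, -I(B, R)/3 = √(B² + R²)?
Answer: -1094 - 3*√26090 ≈ -1578.6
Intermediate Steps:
I(B, R) = -3*√(B² + R²)
g(H, x) = -H - 3*√(169 + x²) (g(H, x) = -3*√((-13)² + x²) - H = -3*√(169 + x²) - H = -H - 3*√(169 + x²))
r = 1176 (r = -24*(-49) = 1176)
g(-82, 161) - r = (-1*(-82) - 3*√(169 + 161²)) - 1*1176 = (82 - 3*√(169 + 25921)) - 1176 = (82 - 3*√26090) - 1176 = -1094 - 3*√26090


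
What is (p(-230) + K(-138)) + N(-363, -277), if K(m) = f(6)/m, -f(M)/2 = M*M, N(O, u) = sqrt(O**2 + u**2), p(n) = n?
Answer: -5278/23 + sqrt(208498) ≈ 227.14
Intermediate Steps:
f(M) = -2*M**2 (f(M) = -2*M*M = -2*M**2)
K(m) = -72/m (K(m) = (-2*6**2)/m = (-2*36)/m = -72/m)
(p(-230) + K(-138)) + N(-363, -277) = (-230 - 72/(-138)) + sqrt((-363)**2 + (-277)**2) = (-230 - 72*(-1/138)) + sqrt(131769 + 76729) = (-230 + 12/23) + sqrt(208498) = -5278/23 + sqrt(208498)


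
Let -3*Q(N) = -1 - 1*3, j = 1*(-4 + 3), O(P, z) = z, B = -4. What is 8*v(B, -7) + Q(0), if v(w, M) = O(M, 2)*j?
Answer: -44/3 ≈ -14.667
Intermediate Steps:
j = -1 (j = 1*(-1) = -1)
v(w, M) = -2 (v(w, M) = 2*(-1) = -2)
Q(N) = 4/3 (Q(N) = -(-1 - 1*3)/3 = -(-1 - 3)/3 = -⅓*(-4) = 4/3)
8*v(B, -7) + Q(0) = 8*(-2) + 4/3 = -16 + 4/3 = -44/3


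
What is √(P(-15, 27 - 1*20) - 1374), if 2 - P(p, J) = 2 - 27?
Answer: I*√1347 ≈ 36.701*I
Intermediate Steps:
P(p, J) = 27 (P(p, J) = 2 - (2 - 27) = 2 - 1*(-25) = 2 + 25 = 27)
√(P(-15, 27 - 1*20) - 1374) = √(27 - 1374) = √(-1347) = I*√1347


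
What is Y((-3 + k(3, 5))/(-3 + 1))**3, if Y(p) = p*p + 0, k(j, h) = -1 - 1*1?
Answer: 15625/64 ≈ 244.14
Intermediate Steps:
k(j, h) = -2 (k(j, h) = -1 - 1 = -2)
Y(p) = p**2 (Y(p) = p**2 + 0 = p**2)
Y((-3 + k(3, 5))/(-3 + 1))**3 = (((-3 - 2)/(-3 + 1))**2)**3 = ((-5/(-2))**2)**3 = ((-5*(-1/2))**2)**3 = ((5/2)**2)**3 = (25/4)**3 = 15625/64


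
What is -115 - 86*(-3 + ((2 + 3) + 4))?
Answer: -631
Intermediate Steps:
-115 - 86*(-3 + ((2 + 3) + 4)) = -115 - 86*(-3 + (5 + 4)) = -115 - 86*(-3 + 9) = -115 - 516 = -631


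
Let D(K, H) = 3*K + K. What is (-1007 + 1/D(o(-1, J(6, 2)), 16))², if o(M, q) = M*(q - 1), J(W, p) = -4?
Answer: 405579321/400 ≈ 1.0139e+6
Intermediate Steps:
o(M, q) = M*(-1 + q)
D(K, H) = 4*K
(-1007 + 1/D(o(-1, J(6, 2)), 16))² = (-1007 + 1/(4*(-(-1 - 4))))² = (-1007 + 1/(4*(-1*(-5))))² = (-1007 + 1/(4*5))² = (-1007 + 1/20)² = (-20139/20)² = 405579321/400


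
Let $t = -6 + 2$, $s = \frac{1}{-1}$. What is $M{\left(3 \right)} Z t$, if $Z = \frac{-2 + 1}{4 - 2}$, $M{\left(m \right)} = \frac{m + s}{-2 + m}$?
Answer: $4$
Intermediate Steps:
$s = -1$
$t = -4$
$M{\left(m \right)} = \frac{-1 + m}{-2 + m}$ ($M{\left(m \right)} = \frac{m - 1}{-2 + m} = \frac{-1 + m}{-2 + m}$)
$Z = - \frac{1}{2} \approx -0.5$
$M{\left(3 \right)} Z t = \frac{-1 + 3}{-2 + 3} \left(- \frac{1}{2}\right) \left(-4\right) = 1^{-1} \cdot 2 \left(- \frac{1}{2}\right) \left(-4\right) = 1 \cdot 2 \left(- \frac{1}{2}\right) \left(-4\right) = 2 \left(- \frac{1}{2}\right) \left(-4\right) = \left(-1\right) \left(-4\right) = 4$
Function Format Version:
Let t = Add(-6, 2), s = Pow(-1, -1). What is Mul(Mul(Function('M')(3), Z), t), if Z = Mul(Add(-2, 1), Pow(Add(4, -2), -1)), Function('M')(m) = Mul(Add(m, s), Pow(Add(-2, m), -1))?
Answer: 4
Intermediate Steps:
s = -1
t = -4
Function('M')(m) = Mul(Pow(Add(-2, m), -1), Add(-1, m)) (Function('M')(m) = Mul(Add(m, -1), Pow(Add(-2, m), -1)) = Mul(Add(-1, m), Pow(Add(-2, m), -1)) = Mul(Pow(Add(-2, m), -1), Add(-1, m)))
Z = Rational(-1, 2) (Z = Mul(-1, Pow(2, -1)) = Mul(-1, Rational(1, 2)) = Rational(-1, 2) ≈ -0.50000)
Mul(Mul(Function('M')(3), Z), t) = Mul(Mul(Mul(Pow(Add(-2, 3), -1), Add(-1, 3)), Rational(-1, 2)), -4) = Mul(Mul(Mul(Pow(1, -1), 2), Rational(-1, 2)), -4) = Mul(Mul(Mul(1, 2), Rational(-1, 2)), -4) = Mul(Mul(2, Rational(-1, 2)), -4) = Mul(-1, -4) = 4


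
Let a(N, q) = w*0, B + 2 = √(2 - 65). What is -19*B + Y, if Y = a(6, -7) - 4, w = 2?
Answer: 34 - 57*I*√7 ≈ 34.0 - 150.81*I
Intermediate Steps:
B = -2 + 3*I*√7 (B = -2 + √(2 - 65) = -2 + √(-63) = -2 + 3*I*√7 ≈ -2.0 + 7.9373*I)
a(N, q) = 0 (a(N, q) = 2*0 = 0)
Y = -4 (Y = 0 - 4 = -4)
-19*B + Y = -19*(-2 + 3*I*√7) - 4 = (38 - 57*I*√7) - 4 = 34 - 57*I*√7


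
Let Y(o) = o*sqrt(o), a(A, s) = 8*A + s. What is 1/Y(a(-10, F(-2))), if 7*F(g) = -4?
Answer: 7*I*sqrt(987)/159048 ≈ 0.0013827*I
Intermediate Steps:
F(g) = -4/7 (F(g) = (1/7)*(-4) = -4/7)
a(A, s) = s + 8*A
Y(o) = o**(3/2)
1/Y(a(-10, F(-2))) = 1/((-4/7 + 8*(-10))**(3/2)) = 1/((-4/7 - 80)**(3/2)) = 1/((-564/7)**(3/2)) = 1/(-1128*I*sqrt(987)/49) = 7*I*sqrt(987)/159048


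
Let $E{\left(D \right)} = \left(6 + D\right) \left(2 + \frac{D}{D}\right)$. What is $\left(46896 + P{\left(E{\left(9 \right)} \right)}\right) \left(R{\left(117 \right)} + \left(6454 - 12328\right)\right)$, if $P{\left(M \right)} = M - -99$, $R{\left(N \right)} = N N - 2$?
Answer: $367523520$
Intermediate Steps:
$E{\left(D \right)} = 18 + 3 D$ ($E{\left(D \right)} = \left(6 + D\right) \left(2 + 1\right) = \left(6 + D\right) 3 = 18 + 3 D$)
$R{\left(N \right)} = -2 + N^{2}$ ($R{\left(N \right)} = N^{2} - 2 = -2 + N^{2}$)
$P{\left(M \right)} = 99 + M$ ($P{\left(M \right)} = M + 99 = 99 + M$)
$\left(46896 + P{\left(E{\left(9 \right)} \right)}\right) \left(R{\left(117 \right)} + \left(6454 - 12328\right)\right) = \left(46896 + \left(99 + \left(18 + 3 \cdot 9\right)\right)\right) \left(\left(-2 + 117^{2}\right) + \left(6454 - 12328\right)\right) = \left(46896 + \left(99 + \left(18 + 27\right)\right)\right) \left(\left(-2 + 13689\right) + \left(6454 - 12328\right)\right) = \left(46896 + \left(99 + 45\right)\right) \left(13687 - 5874\right) = \left(46896 + 144\right) 7813 = 47040 \cdot 7813 = 367523520$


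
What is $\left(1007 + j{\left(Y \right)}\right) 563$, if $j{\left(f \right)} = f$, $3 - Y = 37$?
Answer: $547799$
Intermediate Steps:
$Y = -34$ ($Y = 3 - 37 = -34$)
$\left(1007 + j{\left(Y \right)}\right) 563 = \left(1007 - 34\right) 563 = 973 \cdot 563 = 547799$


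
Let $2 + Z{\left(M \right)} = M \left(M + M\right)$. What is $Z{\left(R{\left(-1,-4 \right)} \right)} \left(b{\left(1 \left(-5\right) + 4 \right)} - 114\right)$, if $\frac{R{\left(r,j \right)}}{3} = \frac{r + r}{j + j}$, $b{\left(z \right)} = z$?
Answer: $\frac{805}{8} \approx 100.63$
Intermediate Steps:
$R{\left(r,j \right)} = \frac{3 r}{j}$ ($R{\left(r,j \right)} = 3 \frac{r + r}{j + j} = 3 \frac{2 r}{2 j} = 3 \cdot 2 r \frac{1}{2 j} = 3 \frac{r}{j} = \frac{3 r}{j}$)
$Z{\left(M \right)} = -2 + 2 M^{2}$ ($Z{\left(M \right)} = -2 + M \left(M + M\right) = -2 + M 2 M = -2 + 2 M^{2}$)
$Z{\left(R{\left(-1,-4 \right)} \right)} \left(b{\left(1 \left(-5\right) + 4 \right)} - 114\right) = \left(-2 + 2 \left(3 \left(-1\right) \frac{1}{-4}\right)^{2}\right) \left(\left(1 \left(-5\right) + 4\right) - 114\right) = \left(-2 + 2 \left(3 \left(-1\right) \left(- \frac{1}{4}\right)\right)^{2}\right) \left(\left(-5 + 4\right) - 114\right) = \left(-2 + 2 \left(\frac{3}{4}\right)^{2}\right) \left(-1 - 114\right) = \left(-2 + 2 \cdot \frac{9}{16}\right) \left(-115\right) = \left(-2 + \frac{9}{8}\right) \left(-115\right) = \left(- \frac{7}{8}\right) \left(-115\right) = \frac{805}{8}$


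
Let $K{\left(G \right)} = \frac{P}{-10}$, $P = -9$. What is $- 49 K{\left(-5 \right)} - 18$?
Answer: $- \frac{621}{10} \approx -62.1$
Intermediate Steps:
$K{\left(G \right)} = \frac{9}{10}$ ($K{\left(G \right)} = - \frac{9}{-10} = \left(-9\right) \left(- \frac{1}{10}\right) = \frac{9}{10}$)
$- 49 K{\left(-5 \right)} - 18 = \left(-49\right) \frac{9}{10} - 18 = - \frac{441}{10} - 18 = - \frac{621}{10}$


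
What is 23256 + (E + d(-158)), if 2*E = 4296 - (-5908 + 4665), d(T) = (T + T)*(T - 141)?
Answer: 241019/2 ≈ 1.2051e+5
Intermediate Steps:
d(T) = 2*T*(-141 + T) (d(T) = (2*T)*(-141 + T) = 2*T*(-141 + T))
E = 5539/2 (E = (4296 - (-5908 + 4665))/2 = (4296 - 1*(-1243))/2 = (4296 + 1243)/2 = (1/2)*5539 = 5539/2 ≈ 2769.5)
23256 + (E + d(-158)) = 23256 + (5539/2 + 2*(-158)*(-141 - 158)) = 23256 + (5539/2 + 2*(-158)*(-299)) = 23256 + (5539/2 + 94484) = 23256 + 194507/2 = 241019/2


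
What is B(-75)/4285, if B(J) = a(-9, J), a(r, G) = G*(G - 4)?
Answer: 1185/857 ≈ 1.3827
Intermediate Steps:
a(r, G) = G*(-4 + G)
B(J) = J*(-4 + J)
B(-75)/4285 = -75*(-4 - 75)/4285 = -75*(-79)*(1/4285) = 5925*(1/4285) = 1185/857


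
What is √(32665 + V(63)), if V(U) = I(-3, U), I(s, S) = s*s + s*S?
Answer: √32485 ≈ 180.24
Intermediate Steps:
I(s, S) = s² + S*s
V(U) = 9 - 3*U (V(U) = -3*(U - 3) = -3*(-3 + U) = 9 - 3*U)
√(32665 + V(63)) = √(32665 + (9 - 3*63)) = √(32665 + (9 - 189)) = √(32665 - 180) = √32485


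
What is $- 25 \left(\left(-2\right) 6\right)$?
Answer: $300$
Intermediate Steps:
$- 25 \left(\left(-2\right) 6\right) = \left(-25\right) \left(-12\right) = 300$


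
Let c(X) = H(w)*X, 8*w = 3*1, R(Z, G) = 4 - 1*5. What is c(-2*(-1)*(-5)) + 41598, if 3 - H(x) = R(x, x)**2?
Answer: 41578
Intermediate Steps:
R(Z, G) = -1 (R(Z, G) = 4 - 5 = -1)
w = 3/8 (w = (3*1)/8 = (1/8)*3 = 3/8 ≈ 0.37500)
H(x) = 2 (H(x) = 3 - 1*(-1)**2 = 3 - 1*1 = 3 - 1 = 2)
c(X) = 2*X
c(-2*(-1)*(-5)) + 41598 = 2*(-2*(-1)*(-5)) + 41598 = 2*(2*(-5)) + 41598 = 2*(-10) + 41598 = -20 + 41598 = 41578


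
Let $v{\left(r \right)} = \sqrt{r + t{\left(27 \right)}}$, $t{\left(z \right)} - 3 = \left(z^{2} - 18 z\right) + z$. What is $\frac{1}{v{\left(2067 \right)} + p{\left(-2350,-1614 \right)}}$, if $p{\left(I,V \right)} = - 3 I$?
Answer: $\frac{235}{1656672} - \frac{\sqrt{65}}{8283360} \approx 0.00014088$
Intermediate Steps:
$t{\left(z \right)} = 3 + z^{2} - 17 z$ ($t{\left(z \right)} = 3 + \left(\left(z^{2} - 18 z\right) + z\right) = 3 + \left(z^{2} - 17 z\right) = 3 + z^{2} - 17 z$)
$v{\left(r \right)} = \sqrt{273 + r}$ ($v{\left(r \right)} = \sqrt{r + \left(3 + 27^{2} - 459\right)} = \sqrt{r + \left(3 + 729 - 459\right)} = \sqrt{r + 273} = \sqrt{273 + r}$)
$\frac{1}{v{\left(2067 \right)} + p{\left(-2350,-1614 \right)}} = \frac{1}{\sqrt{273 + 2067} - -7050} = \frac{1}{\sqrt{2340} + 7050} = \frac{1}{6 \sqrt{65} + 7050} = \frac{1}{7050 + 6 \sqrt{65}}$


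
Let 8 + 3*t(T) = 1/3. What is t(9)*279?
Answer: -713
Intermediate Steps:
t(T) = -23/9 (t(T) = -8/3 + (⅓)/3 = -8/3 + (⅓)*(⅓) = -8/3 + ⅑ = -23/9)
t(9)*279 = -23/9*279 = -713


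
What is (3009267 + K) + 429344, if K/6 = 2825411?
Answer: 20391077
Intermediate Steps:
K = 16952466 (K = 6*2825411 = 16952466)
(3009267 + K) + 429344 = (3009267 + 16952466) + 429344 = 19961733 + 429344 = 20391077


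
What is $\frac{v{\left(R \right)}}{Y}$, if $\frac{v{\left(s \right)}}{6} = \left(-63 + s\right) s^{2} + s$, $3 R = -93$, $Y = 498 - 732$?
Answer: $\frac{90365}{39} \approx 2317.1$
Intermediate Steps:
$Y = -234$ ($Y = 498 - 732 = -234$)
$R = -31$ ($R = \frac{1}{3} \left(-93\right) = -31$)
$v{\left(s \right)} = 6 s + 6 s^{2} \left(-63 + s\right)$ ($v{\left(s \right)} = 6 \left(\left(-63 + s\right) s^{2} + s\right) = 6 \left(s^{2} \left(-63 + s\right) + s\right) = 6 \left(s + s^{2} \left(-63 + s\right)\right) = 6 s + 6 s^{2} \left(-63 + s\right)$)
$\frac{v{\left(R \right)}}{Y} = \frac{6 \left(-31\right) \left(1 + \left(-31\right)^{2} - -1953\right)}{-234} = 6 \left(-31\right) \left(1 + 961 + 1953\right) \left(- \frac{1}{234}\right) = 6 \left(-31\right) 2915 \left(- \frac{1}{234}\right) = \left(-542190\right) \left(- \frac{1}{234}\right) = \frac{90365}{39}$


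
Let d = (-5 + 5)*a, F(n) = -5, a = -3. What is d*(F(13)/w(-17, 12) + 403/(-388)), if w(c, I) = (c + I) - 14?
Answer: 0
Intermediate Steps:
d = 0 (d = (-5 + 5)*(-3) = 0*(-3) = 0)
w(c, I) = -14 + I + c (w(c, I) = (I + c) - 14 = -14 + I + c)
d*(F(13)/w(-17, 12) + 403/(-388)) = 0*(-5/(-14 + 12 - 17) + 403/(-388)) = 0*(-5/(-19) + 403*(-1/388)) = 0*(-5*(-1/19) - 403/388) = 0*(5/19 - 403/388) = 0*(-5717/7372) = 0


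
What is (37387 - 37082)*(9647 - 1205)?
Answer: 2574810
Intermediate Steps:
(37387 - 37082)*(9647 - 1205) = 305*8442 = 2574810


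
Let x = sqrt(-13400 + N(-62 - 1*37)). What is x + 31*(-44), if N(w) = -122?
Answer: -1364 + I*sqrt(13522) ≈ -1364.0 + 116.28*I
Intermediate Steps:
x = I*sqrt(13522) (x = sqrt(-13400 - 122) = sqrt(-13522) = I*sqrt(13522) ≈ 116.28*I)
x + 31*(-44) = I*sqrt(13522) + 31*(-44) = I*sqrt(13522) - 1364 = -1364 + I*sqrt(13522)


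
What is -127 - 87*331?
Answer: -28924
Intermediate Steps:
-127 - 87*331 = -127 - 28797 = -28924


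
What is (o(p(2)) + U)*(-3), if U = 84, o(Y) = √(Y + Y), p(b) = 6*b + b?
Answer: -252 - 6*√7 ≈ -267.87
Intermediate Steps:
p(b) = 7*b
o(Y) = √2*√Y (o(Y) = √(2*Y) = √2*√Y)
(o(p(2)) + U)*(-3) = (√2*√(7*2) + 84)*(-3) = (√2*√14 + 84)*(-3) = (2*√7 + 84)*(-3) = (84 + 2*√7)*(-3) = -252 - 6*√7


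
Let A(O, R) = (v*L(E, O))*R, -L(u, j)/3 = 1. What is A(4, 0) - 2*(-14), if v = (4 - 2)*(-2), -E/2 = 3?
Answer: 28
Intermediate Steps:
E = -6 (E = -2*3 = -6)
L(u, j) = -3 (L(u, j) = -3*1 = -3)
v = -4 (v = 2*(-2) = -4)
A(O, R) = 12*R (A(O, R) = (-4*(-3))*R = 12*R)
A(4, 0) - 2*(-14) = 12*0 - 2*(-14) = 0 + 28 = 28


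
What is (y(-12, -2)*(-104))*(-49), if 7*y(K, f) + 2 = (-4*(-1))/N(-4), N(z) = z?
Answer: -2184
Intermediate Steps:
y(K, f) = -3/7 (y(K, f) = -2/7 + (-4*(-1)/(-4))/7 = -2/7 + (4*(-1/4))/7 = -2/7 + (1/7)*(-1) = -2/7 - 1/7 = -3/7)
(y(-12, -2)*(-104))*(-49) = -3/7*(-104)*(-49) = (312/7)*(-49) = -2184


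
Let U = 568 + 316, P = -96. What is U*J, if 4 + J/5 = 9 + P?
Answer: -402220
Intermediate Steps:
U = 884
J = -455 (J = -20 + 5*(9 - 96) = -20 + 5*(-87) = -20 - 435 = -455)
U*J = 884*(-455) = -402220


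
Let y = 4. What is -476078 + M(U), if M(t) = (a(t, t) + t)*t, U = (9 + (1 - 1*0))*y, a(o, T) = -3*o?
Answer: -479278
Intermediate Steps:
U = 40 (U = (9 + (1 - 1*0))*4 = (9 + (1 + 0))*4 = (9 + 1)*4 = 10*4 = 40)
M(t) = -2*t² (M(t) = (-3*t + t)*t = (-2*t)*t = -2*t²)
-476078 + M(U) = -476078 - 2*40² = -476078 - 2*1600 = -476078 - 3200 = -479278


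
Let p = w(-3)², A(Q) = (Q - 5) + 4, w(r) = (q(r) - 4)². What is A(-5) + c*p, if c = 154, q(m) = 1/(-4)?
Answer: 6430349/128 ≈ 50237.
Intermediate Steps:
q(m) = -¼
w(r) = 289/16 (w(r) = (-¼ - 4)² = (-17/4)² = 289/16)
A(Q) = -1 + Q (A(Q) = (-5 + Q) + 4 = -1 + Q)
p = 83521/256 (p = (289/16)² = 83521/256 ≈ 326.25)
A(-5) + c*p = (-1 - 5) + 154*(83521/256) = -6 + 6431117/128 = 6430349/128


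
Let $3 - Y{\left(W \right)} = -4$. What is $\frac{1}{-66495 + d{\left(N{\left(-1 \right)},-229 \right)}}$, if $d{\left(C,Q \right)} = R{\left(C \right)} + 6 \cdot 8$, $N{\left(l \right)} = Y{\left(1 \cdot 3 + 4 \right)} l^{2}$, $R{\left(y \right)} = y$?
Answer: $- \frac{1}{66440} \approx -1.5051 \cdot 10^{-5}$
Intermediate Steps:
$Y{\left(W \right)} = 7$ ($Y{\left(W \right)} = 3 - -4 = 3 + 4 = 7$)
$N{\left(l \right)} = 7 l^{2}$
$d{\left(C,Q \right)} = 48 + C$ ($d{\left(C,Q \right)} = C + 6 \cdot 8 = C + 48 = 48 + C$)
$\frac{1}{-66495 + d{\left(N{\left(-1 \right)},-229 \right)}} = \frac{1}{-66495 + \left(48 + 7 \left(-1\right)^{2}\right)} = \frac{1}{-66495 + \left(48 + 7 \cdot 1\right)} = \frac{1}{-66495 + \left(48 + 7\right)} = \frac{1}{-66495 + 55} = \frac{1}{-66440} = - \frac{1}{66440}$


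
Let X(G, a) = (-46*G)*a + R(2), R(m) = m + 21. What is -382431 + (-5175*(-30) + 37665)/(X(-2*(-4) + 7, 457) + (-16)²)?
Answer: -40161820632/105017 ≈ -3.8243e+5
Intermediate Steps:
R(m) = 21 + m
X(G, a) = 23 - 46*G*a (X(G, a) = (-46*G)*a + (21 + 2) = -46*G*a + 23 = 23 - 46*G*a)
-382431 + (-5175*(-30) + 37665)/(X(-2*(-4) + 7, 457) + (-16)²) = -382431 + (-5175*(-30) + 37665)/((23 - 46*(-2*(-4) + 7)*457) + (-16)²) = -382431 + (155250 + 37665)/((23 - 46*(8 + 7)*457) + 256) = -382431 + 192915/((23 - 46*15*457) + 256) = -382431 + 192915/((23 - 315330) + 256) = -382431 + 192915/(-315307 + 256) = -382431 + 192915/(-315051) = -382431 + 192915*(-1/315051) = -382431 - 64305/105017 = -40161820632/105017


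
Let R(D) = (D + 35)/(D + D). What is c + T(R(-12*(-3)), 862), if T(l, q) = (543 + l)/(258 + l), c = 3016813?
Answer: 56254551178/18647 ≈ 3.0168e+6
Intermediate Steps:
R(D) = (35 + D)/(2*D) (R(D) = (35 + D)/((2*D)) = (35 + D)*(1/(2*D)) = (35 + D)/(2*D))
T(l, q) = (543 + l)/(258 + l)
c + T(R(-12*(-3)), 862) = 3016813 + (543 + (35 - 12*(-3))/(2*((-12*(-3)))))/(258 + (35 - 12*(-3))/(2*((-12*(-3))))) = 3016813 + (543 + (½)*(35 + 36)/36)/(258 + (½)*(35 + 36)/36) = 3016813 + (543 + (½)*(1/36)*71)/(258 + (½)*(1/36)*71) = 3016813 + (543 + 71/72)/(258 + 71/72) = 3016813 + (39167/72)/(18647/72) = 3016813 + (72/18647)*(39167/72) = 3016813 + 39167/18647 = 56254551178/18647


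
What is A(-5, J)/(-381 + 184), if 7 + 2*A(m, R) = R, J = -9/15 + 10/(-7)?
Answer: 158/6895 ≈ 0.022915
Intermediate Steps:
J = -71/35 (J = -9*1/15 + 10*(-⅐) = -⅗ - 10/7 = -71/35 ≈ -2.0286)
A(m, R) = -7/2 + R/2
A(-5, J)/(-381 + 184) = (-7/2 + (½)*(-71/35))/(-381 + 184) = (-7/2 - 71/70)/(-197) = -158/35*(-1/197) = 158/6895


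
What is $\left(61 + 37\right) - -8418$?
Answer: $8516$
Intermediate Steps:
$\left(61 + 37\right) - -8418 = 98 + 8418 = 8516$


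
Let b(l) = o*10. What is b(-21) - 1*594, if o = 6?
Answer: -534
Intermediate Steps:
b(l) = 60 (b(l) = 6*10 = 60)
b(-21) - 1*594 = 60 - 1*594 = 60 - 594 = -534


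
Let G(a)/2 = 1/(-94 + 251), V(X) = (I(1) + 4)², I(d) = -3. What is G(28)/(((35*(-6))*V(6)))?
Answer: -1/16485 ≈ -6.0661e-5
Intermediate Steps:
V(X) = 1 (V(X) = (-3 + 4)² = 1² = 1)
G(a) = 2/157 (G(a) = 2/(-94 + 251) = 2/157)
G(28)/(((35*(-6))*V(6))) = 2/(157*(((35*(-6))*1))) = 2/(157*((-210*1))) = (2/157)/(-210) = (2/157)*(-1/210) = -1/16485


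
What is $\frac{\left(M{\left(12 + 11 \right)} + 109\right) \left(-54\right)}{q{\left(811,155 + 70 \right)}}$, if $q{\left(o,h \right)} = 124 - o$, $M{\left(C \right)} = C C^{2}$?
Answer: $\frac{220968}{229} \approx 964.93$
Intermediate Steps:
$M{\left(C \right)} = C^{3}$
$\frac{\left(M{\left(12 + 11 \right)} + 109\right) \left(-54\right)}{q{\left(811,155 + 70 \right)}} = \frac{\left(\left(12 + 11\right)^{3} + 109\right) \left(-54\right)}{124 - 811} = \frac{\left(23^{3} + 109\right) \left(-54\right)}{124 - 811} = \frac{\left(12167 + 109\right) \left(-54\right)}{-687} = 12276 \left(-54\right) \left(- \frac{1}{687}\right) = \left(-662904\right) \left(- \frac{1}{687}\right) = \frac{220968}{229}$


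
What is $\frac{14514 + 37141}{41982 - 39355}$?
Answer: $\frac{51655}{2627} \approx 19.663$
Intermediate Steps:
$\frac{14514 + 37141}{41982 - 39355} = \frac{51655}{2627}$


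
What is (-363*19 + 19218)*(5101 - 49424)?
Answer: -546103683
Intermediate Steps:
(-363*19 + 19218)*(5101 - 49424) = (-6897 + 19218)*(-44323) = 12321*(-44323) = -546103683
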